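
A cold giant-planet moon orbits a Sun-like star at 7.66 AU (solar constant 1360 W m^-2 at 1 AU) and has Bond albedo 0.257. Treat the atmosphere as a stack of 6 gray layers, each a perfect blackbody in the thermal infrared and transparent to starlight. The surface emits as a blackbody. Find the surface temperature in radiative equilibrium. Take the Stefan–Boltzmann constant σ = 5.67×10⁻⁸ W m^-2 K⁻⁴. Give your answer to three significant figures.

Flux at the orbit: S = 1360/(7.66)² = 23.18 W m^-2.
OLR = S(1−α)/4 = 4.305 W m^-2; the top layer radiates at T_e = 93.35 K.
Layer-by-layer balance gives σT_s⁴ = (N+1)σT_e⁴, so T_s = 7^¼·93.35 = 151.8 K.

152 K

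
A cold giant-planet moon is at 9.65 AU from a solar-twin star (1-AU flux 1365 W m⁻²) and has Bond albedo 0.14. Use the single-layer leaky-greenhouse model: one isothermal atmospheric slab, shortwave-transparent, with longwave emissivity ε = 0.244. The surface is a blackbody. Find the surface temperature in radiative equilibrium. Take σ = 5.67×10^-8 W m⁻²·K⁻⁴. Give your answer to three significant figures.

Irradiance scales as 1/d², so S = 1365 W m⁻² × (1/9.65)² = 14.66 W m⁻².
The planet radiates to space at T_e = [S(1−α)/(4σ)]^(1/4) = 86.34 K.
Surface balance with a leaky layer gives σT_s⁴ = σT_e⁴·2/(2−ε), so T_s = T_e·[2/(2−0.244)]^(1/4) = 89.20 K.

89.2 K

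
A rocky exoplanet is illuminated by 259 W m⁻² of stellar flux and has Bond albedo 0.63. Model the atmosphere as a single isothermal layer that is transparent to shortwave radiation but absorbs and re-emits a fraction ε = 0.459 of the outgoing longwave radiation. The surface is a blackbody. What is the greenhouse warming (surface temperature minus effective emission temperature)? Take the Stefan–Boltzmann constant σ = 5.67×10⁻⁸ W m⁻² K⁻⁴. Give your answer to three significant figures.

9.66 K

Effective emission temperature (TOA balance): σT_e⁴ = S(1−α)/4 = 23.96 W m⁻² → T_e = 143.4 K.
The surface balance (absorbed SW + ε·downward IR = σT_s⁴) with T_a⁴ = T_s⁴/2 reduces to T_s = T_e·[2/(2−ε)]^¼ = 153.0 K.
The atmosphere warms the surface by 9.656 K.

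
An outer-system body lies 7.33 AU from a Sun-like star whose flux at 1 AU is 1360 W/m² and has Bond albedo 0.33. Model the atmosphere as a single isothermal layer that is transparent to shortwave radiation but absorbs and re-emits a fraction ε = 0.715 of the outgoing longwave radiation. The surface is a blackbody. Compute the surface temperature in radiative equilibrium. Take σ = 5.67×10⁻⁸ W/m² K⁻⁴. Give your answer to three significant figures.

Flux at the orbit: S = 1360/(7.33)² = 25.31 W/m².
At the top of the atmosphere, σT_e⁴ = S(1−α)/4 = 4.240 W/m², giving T_e = 92.99 K.
The surface balance (absorbed SW + ε·downward IR = σT_s⁴) with T_a⁴ = T_s⁴/2 reduces to T_s = T_e·[2/(2−ε)]^¼ = 103.9 K.

104 K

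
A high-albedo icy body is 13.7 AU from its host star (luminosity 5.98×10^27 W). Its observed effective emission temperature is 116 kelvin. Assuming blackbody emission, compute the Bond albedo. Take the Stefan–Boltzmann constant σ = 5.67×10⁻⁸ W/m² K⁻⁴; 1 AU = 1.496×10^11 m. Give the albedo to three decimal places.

d = 13.7 × 1.496×10^11 m = 2.050×10^12 m.
S = L/(4πd²) = 113.3 W/m².
From σT⁴ = S(1−α)/4 we invert for α: 1−α = 4σT⁴/S.
4σT⁴ = 4·5.67×10⁻⁸·(116)⁴ = 41.07 W/m².
Hence α = 1 − 41.07/113.3 = 0.6375.

0.638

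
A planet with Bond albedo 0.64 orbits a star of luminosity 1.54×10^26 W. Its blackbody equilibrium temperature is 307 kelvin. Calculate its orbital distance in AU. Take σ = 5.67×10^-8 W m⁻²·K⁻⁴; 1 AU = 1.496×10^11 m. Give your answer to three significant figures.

The flux needed for this T is 4σT⁴/(1−0.64) = 5596 W m⁻².
Then d = [L/(4πS)]^(1/2) = 4.680×10^10 m, i.e. 0.3128 AU.

0.313 AU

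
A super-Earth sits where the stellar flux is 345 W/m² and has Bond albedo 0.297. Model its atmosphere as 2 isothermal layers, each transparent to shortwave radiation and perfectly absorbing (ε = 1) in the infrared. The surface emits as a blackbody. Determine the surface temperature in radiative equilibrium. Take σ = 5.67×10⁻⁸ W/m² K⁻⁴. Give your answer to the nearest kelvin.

OLR = S(1−α)/4 = 60.63 W/m²; the top layer radiates at T_e = 180.8 K.
For an N-layer opaque stack, T_s⁴ = (N+1)T_e⁴, hence T_s = (3)^(1/4)×180.8 K = 238.0 K.

238 kelvin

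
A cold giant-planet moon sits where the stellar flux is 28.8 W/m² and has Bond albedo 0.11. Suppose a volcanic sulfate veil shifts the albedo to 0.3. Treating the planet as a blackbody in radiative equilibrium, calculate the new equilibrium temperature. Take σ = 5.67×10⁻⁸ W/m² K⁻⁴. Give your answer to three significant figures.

T₂ = [S(1−α₂)/(4σ)]^(1/4) = [28.80·0.7/(4σ)]^(1/4) = 97.10 K.

97.1 K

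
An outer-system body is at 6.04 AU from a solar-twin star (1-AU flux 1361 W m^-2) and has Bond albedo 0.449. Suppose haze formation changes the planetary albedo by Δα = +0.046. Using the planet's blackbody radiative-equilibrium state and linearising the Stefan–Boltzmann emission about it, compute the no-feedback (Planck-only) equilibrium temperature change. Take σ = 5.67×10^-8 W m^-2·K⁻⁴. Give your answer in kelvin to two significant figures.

-2.0 kelvin

Irradiance scales as 1/d², so S = 1361 W m^-2 × (1/6.04)² = 37.31 W m^-2.
Reference equilibrium: T_e = [S(1−α)/(4σ)]^(1/4) = 97.57 K.
ΔF = −(S/4)Δα = −(37.31/4)×(+0.046) = -0.4290 W m^-2.
The Planck feedback parameter is 4σT_e³ = 0.2107 W m^-2/K.
Hence the no-feedback warming is ΔF/(4σT_e³) = -2.04 K.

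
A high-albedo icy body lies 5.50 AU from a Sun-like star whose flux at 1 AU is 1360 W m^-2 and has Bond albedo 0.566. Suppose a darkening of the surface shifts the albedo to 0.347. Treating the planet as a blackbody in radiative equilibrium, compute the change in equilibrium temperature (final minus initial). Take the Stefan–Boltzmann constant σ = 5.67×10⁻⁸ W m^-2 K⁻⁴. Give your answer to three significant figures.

10.4 K

By the inverse-square law, S = 1360/5.50² = 44.96 W m^-2.
Initial: T₁ = [S(1−0.566)/(4σ)]^(1/4) = 96.31 K.
With α = 0.347, T₂ = 106.7 K.
Change: 106.7 − 96.31 = 10.36 K.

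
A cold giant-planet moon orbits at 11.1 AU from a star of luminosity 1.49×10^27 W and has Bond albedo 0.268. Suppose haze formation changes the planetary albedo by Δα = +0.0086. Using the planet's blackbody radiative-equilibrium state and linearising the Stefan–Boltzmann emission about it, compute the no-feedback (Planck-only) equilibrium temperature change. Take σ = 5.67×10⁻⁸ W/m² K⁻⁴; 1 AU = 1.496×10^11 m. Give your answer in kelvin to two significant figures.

Orbital distance: d = 11.1 AU = 1.661×10^12 m.
Spreading L over a sphere of radius d: S = 1.49×10^27/(4π·1.66×10^12²) = 43.00 W/m².
Unperturbed T_e = [43.00·(1−0.268)/(4σ)]^¼ = 108.5 K.
TOA radiative forcing: ΔF = −S·Δα/4 = −43.00·(+0.0086)/4 = -0.09245 W/m².
Linearising σT⁴ gives d(σT⁴)/dT = 4σT_e³ = 0.2900 W/m² per K.
ΔT₀ = ΔF/λ_P = -0.09245/0.2900 = -0.319 K.

-0.32 K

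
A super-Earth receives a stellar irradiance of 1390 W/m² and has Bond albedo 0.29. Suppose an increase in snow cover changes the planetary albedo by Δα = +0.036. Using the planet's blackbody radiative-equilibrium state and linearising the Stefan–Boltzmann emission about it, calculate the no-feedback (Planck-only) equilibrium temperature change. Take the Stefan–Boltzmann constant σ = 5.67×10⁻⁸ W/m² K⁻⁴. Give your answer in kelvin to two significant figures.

-3.3 K

Unperturbed T_e = [1390·(1−0.29)/(4σ)]^¼ = 256.8 K.
ΔF = −(S/4)Δα = −(1390/4)×(+0.036) = -12.51 W/m².
Linearising σT⁴ gives d(σT⁴)/dT = 4σT_e³ = 3.843 W/m² per K.
ΔT₀ = ΔF/λ_P = -12.51/3.843 = -3.26 K.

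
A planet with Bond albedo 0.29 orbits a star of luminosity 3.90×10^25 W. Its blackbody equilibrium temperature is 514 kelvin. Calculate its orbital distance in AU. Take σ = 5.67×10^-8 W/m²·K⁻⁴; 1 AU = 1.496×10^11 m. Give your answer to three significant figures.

The flux needed for this T is 4σT⁴/(1−0.29) = 22300 W/m².
S = L/(4πd²) → d = √(L/4πS) = √(3.90×10^25/(4π·22300)) = 1.180×10^10 m = 0.07886 AU.

0.0789 AU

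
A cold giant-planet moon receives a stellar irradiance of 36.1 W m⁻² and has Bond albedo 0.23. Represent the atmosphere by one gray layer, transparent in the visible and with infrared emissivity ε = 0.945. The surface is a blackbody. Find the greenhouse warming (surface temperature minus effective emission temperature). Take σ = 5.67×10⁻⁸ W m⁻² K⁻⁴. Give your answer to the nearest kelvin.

The planet radiates to space at T_e = [S(1−α)/(4σ)]^(1/4) = 105.2 K.
For a single slab of emissivity ε, T_s⁴ = 2T_e⁴/(2−ε); thus T_s = 105.2·(1.896)^(1/4) = 123.5 K.
Greenhouse warming: T_s − T_e = 18.24 K.

18 kelvin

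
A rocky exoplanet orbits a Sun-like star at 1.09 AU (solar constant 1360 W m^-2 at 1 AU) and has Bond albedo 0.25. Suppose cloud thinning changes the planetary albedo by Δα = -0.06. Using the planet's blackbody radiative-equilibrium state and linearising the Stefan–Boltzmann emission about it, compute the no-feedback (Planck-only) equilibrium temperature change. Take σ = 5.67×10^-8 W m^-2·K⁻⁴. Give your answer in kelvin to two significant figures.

5.0 K

By the inverse-square law, S = 1360/1.09² = 1145 W m^-2.
Reference equilibrium: T_e = [S(1−α)/(4σ)]^(1/4) = 248.0 K.
The change in absorbed flux is Δ[S(1−α)/4] = −SΔα/4 = 17.17 W m^-2.
Planck response: λ_P = 4σT_e³ = 4·5.67×10⁻⁸·(248.0)³ = 3.461 W m^-2/K.
So ΔT₀ = 17.17/3.461 = 4.96 K.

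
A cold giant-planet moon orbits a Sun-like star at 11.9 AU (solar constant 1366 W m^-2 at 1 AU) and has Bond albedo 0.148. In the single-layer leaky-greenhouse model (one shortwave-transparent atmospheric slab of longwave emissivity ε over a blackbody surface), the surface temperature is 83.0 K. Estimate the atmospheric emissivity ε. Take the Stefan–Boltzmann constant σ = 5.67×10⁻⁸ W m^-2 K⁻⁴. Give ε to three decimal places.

0.473

Flux at the orbit: S = 1366/(11.9)² = 9.646 W m^-2.
First, T_e = [9.646·(1−0.148)/(4σ)]^(1/4) = 77.59 K.
Inverting T_s⁴ = 2T_e⁴/(2−ε): (T_e/T_s)⁴ = 0.7636, so ε = 2(1 − 0.7636) = 0.4729.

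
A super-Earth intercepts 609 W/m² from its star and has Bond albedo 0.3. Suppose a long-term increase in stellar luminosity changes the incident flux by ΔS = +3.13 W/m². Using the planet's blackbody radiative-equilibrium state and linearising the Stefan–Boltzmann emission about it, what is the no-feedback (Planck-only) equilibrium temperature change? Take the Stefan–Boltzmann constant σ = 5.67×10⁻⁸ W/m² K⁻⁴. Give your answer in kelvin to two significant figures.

0.27 K

The baseline emission temperature is T_e = 208.2 K.
Only a fraction (1−α) is absorbed and it's spread over 4πR², so ΔF = (1−α)ΔS/4 = 0.5477 W/m².
Linearising σT⁴ gives d(σT⁴)/dT = 4σT_e³ = 2.047 W/m² per K.
So ΔT₀ = 0.5477/2.047 = 0.268 K.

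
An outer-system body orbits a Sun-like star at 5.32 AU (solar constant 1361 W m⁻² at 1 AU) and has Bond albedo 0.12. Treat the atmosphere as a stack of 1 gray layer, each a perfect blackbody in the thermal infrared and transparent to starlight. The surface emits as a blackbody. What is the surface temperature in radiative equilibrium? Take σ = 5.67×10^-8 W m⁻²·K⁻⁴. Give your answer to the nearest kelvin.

139 K

Flux at the orbit: S = 1361/(5.32)² = 48.09 W m⁻².
OLR = S(1−α)/4 = 10.58 W m⁻²; the top layer radiates at T_e = 116.9 K.
With N = 1 opaque layers, T_s = (N+1)^(1/4)·T_e = 2^(1/4)·116.9 = 139.0 K.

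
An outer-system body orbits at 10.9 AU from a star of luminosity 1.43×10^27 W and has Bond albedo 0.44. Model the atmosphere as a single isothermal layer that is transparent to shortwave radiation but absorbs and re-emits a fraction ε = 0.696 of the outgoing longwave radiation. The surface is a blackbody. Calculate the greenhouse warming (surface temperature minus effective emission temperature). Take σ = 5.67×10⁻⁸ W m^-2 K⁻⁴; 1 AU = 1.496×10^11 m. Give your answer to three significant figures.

d = 10.9 × 1.496×10^11 m = 1.631×10^12 m.
Spreading L over a sphere of radius d: S = 1.43×10^27/(4π·1.63×10^12²) = 42.80 W m^-2.
At the top of the atmosphere, σT_e⁴ = S(1−α)/4 = 5.992 W m^-2, giving T_e = 101.4 K.
The surface balance (absorbed SW + ε·downward IR = σT_s⁴) with T_a⁴ = T_s⁴/2 reduces to T_s = T_e·[2/(2−ε)]^¼ = 112.8 K.
T_s − T_e = 112.8 − 101.4 = 11.44 K.

11.4 K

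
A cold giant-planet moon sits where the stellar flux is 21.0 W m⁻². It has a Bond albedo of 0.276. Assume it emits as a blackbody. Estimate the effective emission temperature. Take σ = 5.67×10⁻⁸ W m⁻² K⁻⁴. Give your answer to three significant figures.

Averaging over the sphere, the absorbed flux is S(1−α)/4 = 3.801 W m⁻².
Balancing against σT⁴: T = (3.801/5.67×10⁻⁸)^(1/4) = 90.49 K.

90.5 kelvin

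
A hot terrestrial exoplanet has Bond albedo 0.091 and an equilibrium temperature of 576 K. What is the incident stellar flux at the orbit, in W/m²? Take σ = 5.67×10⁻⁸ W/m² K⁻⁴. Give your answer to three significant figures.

27500 W/m²

From S(1−α)/4 = σT⁴: S = 4σT⁴/(1−α).
The emitted flux is σT⁴ = 6241 W/m².
S = 4·6241/0.909 = 27460 W/m².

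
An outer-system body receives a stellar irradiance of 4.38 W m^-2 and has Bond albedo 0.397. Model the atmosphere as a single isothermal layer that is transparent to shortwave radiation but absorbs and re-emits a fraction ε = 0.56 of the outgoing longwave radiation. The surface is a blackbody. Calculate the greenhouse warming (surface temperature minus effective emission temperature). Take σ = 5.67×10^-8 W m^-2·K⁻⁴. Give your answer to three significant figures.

5.00 kelvin

The planet radiates to space at T_e = [S(1−α)/(4σ)]^(1/4) = 58.42 K.
For a single slab of emissivity ε, T_s⁴ = 2T_e⁴/(2−ε); thus T_s = 58.42·(1.389)^(1/4) = 63.42 K.
T_s − T_e = 63.42 − 58.42 = 5.000 K.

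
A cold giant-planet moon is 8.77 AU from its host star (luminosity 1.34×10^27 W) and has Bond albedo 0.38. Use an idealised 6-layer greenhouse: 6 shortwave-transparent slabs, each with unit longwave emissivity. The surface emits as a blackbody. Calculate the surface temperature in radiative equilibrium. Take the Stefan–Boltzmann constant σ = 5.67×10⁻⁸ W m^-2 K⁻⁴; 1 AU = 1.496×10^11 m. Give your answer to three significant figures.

Orbital distance: d = 8.77 AU = 1.312×10^12 m.
S = L/(4πd²) = 61.95 W m^-2.
The effective emission temperature is T_e = [S(1−α)/(4σ)]^¼ = 114.1 K.
With N = 6 opaque layers, T_s = (N+1)^(1/4)·T_e = 7^(1/4)·114.1 = 185.6 K.

186 K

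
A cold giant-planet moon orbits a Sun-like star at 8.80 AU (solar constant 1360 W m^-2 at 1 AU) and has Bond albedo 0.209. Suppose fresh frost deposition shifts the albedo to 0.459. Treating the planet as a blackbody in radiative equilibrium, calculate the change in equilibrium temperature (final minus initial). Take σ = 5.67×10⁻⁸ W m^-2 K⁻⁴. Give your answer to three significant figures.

-8.01 K

Flux at the orbit: S = 1360/(8.80)² = 17.56 W m^-2.
Before: T₁ = [17.56·0.791/(4σ)]^(1/4) = 88.47 K.
With α = 0.459, T₂ = 80.45 K.
Change: 80.45 − 88.47 = -8.015 K.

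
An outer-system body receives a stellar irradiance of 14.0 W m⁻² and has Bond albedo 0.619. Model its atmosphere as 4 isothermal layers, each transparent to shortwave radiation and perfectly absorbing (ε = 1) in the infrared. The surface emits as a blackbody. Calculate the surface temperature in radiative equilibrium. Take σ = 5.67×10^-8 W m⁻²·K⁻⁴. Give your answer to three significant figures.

Top-of-atmosphere balance: σT_e⁴ = S(1−α)/4 = 1.333 W m⁻² → T_e = 69.64 K.
For an N-layer opaque stack, T_s⁴ = (N+1)T_e⁴, hence T_s = (5)^(1/4)×69.64 K = 104.1 K.

104 kelvin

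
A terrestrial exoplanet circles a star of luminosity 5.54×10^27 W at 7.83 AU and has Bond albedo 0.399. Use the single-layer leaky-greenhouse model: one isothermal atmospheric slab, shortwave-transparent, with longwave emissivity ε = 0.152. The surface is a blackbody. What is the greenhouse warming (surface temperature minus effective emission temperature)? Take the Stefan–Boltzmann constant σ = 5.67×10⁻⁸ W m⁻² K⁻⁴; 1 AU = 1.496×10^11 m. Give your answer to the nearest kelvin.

3 K

Orbital distance: d = 7.83 AU = 1.171×10^12 m.
Spreading L over a sphere of radius d: S = 5.54×10^27/(4π·1.17×10^12²) = 321.3 W m⁻².
The planet radiates to space at T_e = [S(1−α)/(4σ)]^(1/4) = 170.8 K.
The surface balance (absorbed SW + ε·downward IR = σT_s⁴) with T_a⁴ = T_s⁴/2 reduces to T_s = T_e·[2/(2−ε)]^¼ = 174.2 K.
The atmosphere warms the surface by 3.409 K.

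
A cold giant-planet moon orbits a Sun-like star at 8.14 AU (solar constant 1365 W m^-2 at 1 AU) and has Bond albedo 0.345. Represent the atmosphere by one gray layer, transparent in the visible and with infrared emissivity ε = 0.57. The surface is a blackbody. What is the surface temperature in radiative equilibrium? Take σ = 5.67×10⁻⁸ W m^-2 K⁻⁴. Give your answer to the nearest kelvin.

96 K

By the inverse-square law, S = 1365/8.14² = 20.60 W m^-2.
At the top of the atmosphere, σT_e⁴ = S(1−α)/4 = 3.373 W m^-2, giving T_e = 87.83 K.
The surface balance (absorbed SW + ε·downward IR = σT_s⁴) with T_a⁴ = T_s⁴/2 reduces to T_s = T_e·[2/(2−ε)]^¼ = 95.51 K.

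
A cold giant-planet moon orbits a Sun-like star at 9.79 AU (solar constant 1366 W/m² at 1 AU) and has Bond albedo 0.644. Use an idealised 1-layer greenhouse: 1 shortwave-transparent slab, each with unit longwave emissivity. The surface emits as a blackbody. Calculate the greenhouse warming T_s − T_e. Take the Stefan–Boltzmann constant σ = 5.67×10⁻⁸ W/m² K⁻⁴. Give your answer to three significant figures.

13.0 kelvin

By the inverse-square law, S = 1366/9.79² = 14.25 W/m².
Top-of-atmosphere balance: σT_e⁴ = S(1−α)/4 = 1.268 W/m² → T_e = 68.77 K.
Surface: T_s = (2)^¼·T_e = 81.79 K.
Warming: T_s − T_e = 13.01 K.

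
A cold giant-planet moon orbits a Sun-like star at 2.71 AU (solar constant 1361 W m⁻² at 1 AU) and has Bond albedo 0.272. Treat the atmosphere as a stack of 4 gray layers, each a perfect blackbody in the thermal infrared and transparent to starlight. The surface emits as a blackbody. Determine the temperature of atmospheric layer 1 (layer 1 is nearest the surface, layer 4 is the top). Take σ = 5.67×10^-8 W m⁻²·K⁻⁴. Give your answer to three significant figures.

Flux at the orbit: S = 1361/(2.71)² = 185.3 W m⁻².
Top-of-atmosphere balance: σT_e⁴ = S(1−α)/4 = 33.73 W m⁻² → T_e = 156.2 K.
The net upward flux σT_e⁴ is constant between every pair of levels, so T_k⁴ = (N+1−k)T_e⁴.
T_1 = (4)^(1/4)·156.2 = 220.9 K.

221 K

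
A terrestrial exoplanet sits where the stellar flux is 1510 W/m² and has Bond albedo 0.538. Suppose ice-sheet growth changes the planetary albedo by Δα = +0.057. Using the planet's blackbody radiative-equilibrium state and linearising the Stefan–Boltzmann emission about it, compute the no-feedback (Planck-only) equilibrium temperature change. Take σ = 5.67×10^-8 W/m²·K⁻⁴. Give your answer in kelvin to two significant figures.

Reference equilibrium: T_e = [S(1−α)/(4σ)]^(1/4) = 235.5 K.
The change in absorbed flux is Δ[S(1−α)/4] = −SΔα/4 = -21.52 W/m².
Planck response: λ_P = 4σT_e³ = 4·5.67×10⁻⁸·(235.5)³ = 2.962 W/m²/K.
ΔT₀ = ΔF/λ_P = -21.52/2.962 = -7.26 K.

-7.3 K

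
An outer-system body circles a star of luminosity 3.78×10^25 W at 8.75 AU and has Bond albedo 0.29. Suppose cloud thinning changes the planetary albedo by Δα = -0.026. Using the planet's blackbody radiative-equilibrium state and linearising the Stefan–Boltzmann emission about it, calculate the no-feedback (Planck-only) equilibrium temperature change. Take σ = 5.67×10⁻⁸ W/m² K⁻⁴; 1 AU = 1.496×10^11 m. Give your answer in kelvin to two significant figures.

0.44 K

d = 8.75 × 1.496×10^11 m = 1.309×10^12 m.
S = L/(4πd²) = 1.756 W/m².
Reference equilibrium: T_e = [S(1−α)/(4σ)]^(1/4) = 48.42 K.
The change in absorbed flux is Δ[S(1−α)/4] = −SΔα/4 = 0.01141 W/m².
The Planck feedback parameter is 4σT_e³ = 0.02574 W/m²/K.
Hence the no-feedback warming is ΔF/(4σT_e³) = 0.443 K.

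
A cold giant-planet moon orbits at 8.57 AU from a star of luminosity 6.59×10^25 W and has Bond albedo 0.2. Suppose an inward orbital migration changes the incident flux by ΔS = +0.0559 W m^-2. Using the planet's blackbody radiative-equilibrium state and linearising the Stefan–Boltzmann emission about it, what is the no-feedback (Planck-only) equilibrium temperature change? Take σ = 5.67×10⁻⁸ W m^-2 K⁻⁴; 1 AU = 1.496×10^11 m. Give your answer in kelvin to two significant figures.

Orbital distance: d = 8.57 AU = 1.282×10^12 m.
Spreading L over a sphere of radius d: S = 6.59×10^25/(4π·1.28×10^12²) = 3.190 W m^-2.
The baseline emission temperature is T_e = 57.92 K.
Only a fraction (1−α) is absorbed and it's spread over 4πR², so ΔF = (1−α)ΔS/4 = 0.01118 W m^-2.
The Planck feedback parameter is 4σT_e³ = 0.04407 W m^-2/K.
Hence the no-feedback warming is ΔF/(4σT_e³) = 0.254 K.

0.25 kelvin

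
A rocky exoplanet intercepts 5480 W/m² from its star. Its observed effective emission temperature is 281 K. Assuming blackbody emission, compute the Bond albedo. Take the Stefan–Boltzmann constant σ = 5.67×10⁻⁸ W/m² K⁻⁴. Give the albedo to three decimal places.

0.742

From σT⁴ = S(1−α)/4 we invert for α: 1−α = 4σT⁴/S.
σT⁴ = 353.5 W/m², so 4σT⁴ = 1414 W/m².
1−α = 1414/5480 = 0.2580, so α = 0.7420.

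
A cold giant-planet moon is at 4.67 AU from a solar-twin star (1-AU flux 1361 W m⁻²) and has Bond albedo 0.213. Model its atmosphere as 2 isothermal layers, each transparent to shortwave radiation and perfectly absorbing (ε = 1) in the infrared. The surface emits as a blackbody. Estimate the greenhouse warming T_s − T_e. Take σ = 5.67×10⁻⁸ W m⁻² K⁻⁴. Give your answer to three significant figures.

Flux at the orbit: S = 1361/(4.67)² = 62.41 W m⁻².
OLR = S(1−α)/4 = 12.28 W m⁻²; the top layer radiates at T_e = 121.3 K.
T_s = (N+1)^(1/4)·T_e = 159.7 K.
Warming: T_s − T_e = 38.34 K.

38.3 kelvin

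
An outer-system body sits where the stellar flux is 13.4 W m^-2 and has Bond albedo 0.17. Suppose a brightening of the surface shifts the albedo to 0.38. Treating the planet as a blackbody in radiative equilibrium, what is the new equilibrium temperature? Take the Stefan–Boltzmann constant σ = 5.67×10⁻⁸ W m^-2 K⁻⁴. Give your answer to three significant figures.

T₂ = [S(1−α₂)/(4σ)]^(1/4) = [13.40·0.62/(4σ)]^(1/4) = 77.80 K.

77.8 K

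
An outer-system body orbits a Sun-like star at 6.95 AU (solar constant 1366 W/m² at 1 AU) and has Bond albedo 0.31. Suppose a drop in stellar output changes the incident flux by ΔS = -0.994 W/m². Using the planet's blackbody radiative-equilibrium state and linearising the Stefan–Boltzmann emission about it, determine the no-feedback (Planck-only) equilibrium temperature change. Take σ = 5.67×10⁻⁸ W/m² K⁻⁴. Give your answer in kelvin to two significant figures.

-0.85 kelvin

By the inverse-square law, S = 1366/6.95² = 28.28 W/m².
The baseline emission temperature is T_e = 96.31 K.
TOA radiative forcing: ΔF = (1−α)ΔS/4 = 0.69·(-0.994)/4 = -0.1715 W/m².
The Planck feedback parameter is 4σT_e³ = 0.2026 W/m²/K.
Hence the no-feedback warming is ΔF/(4σT_e³) = -0.846 K.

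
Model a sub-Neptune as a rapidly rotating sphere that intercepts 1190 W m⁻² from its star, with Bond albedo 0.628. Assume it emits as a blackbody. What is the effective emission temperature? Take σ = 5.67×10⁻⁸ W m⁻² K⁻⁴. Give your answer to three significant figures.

Absorbed flux (global mean): S(1−α)/4 = 1190·0.372/4 = 110.7 W m⁻².
In equilibrium σT⁴ equals this, so T = 210.2 K.

210 kelvin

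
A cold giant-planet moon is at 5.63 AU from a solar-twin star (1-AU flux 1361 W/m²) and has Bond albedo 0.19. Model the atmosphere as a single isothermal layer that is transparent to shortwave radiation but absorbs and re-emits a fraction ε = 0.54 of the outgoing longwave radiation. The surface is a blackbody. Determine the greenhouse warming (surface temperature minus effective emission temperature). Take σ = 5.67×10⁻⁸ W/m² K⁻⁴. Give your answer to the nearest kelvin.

Flux at the orbit: S = 1361/(5.63)² = 42.94 W/m².
Effective emission temperature (TOA balance): σT_e⁴ = S(1−α)/4 = 8.695 W/m² → T_e = 111.3 K.
For a single slab of emissivity ε, T_s⁴ = 2T_e⁴/(2−ε); thus T_s = 111.3·(1.37)^(1/4) = 120.4 K.
Greenhouse warming: T_s − T_e = 9.109 K.

9 K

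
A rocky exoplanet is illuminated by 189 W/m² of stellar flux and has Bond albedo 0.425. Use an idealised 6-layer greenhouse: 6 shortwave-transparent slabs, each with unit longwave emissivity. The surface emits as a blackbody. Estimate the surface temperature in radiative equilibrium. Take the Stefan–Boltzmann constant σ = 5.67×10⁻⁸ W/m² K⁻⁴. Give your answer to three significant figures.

241 kelvin

The effective emission temperature is T_e = [S(1−α)/(4σ)]^¼ = 148.0 K.
Layer-by-layer balance gives σT_s⁴ = (N+1)σT_e⁴, so T_s = 7^¼·148.0 = 240.7 K.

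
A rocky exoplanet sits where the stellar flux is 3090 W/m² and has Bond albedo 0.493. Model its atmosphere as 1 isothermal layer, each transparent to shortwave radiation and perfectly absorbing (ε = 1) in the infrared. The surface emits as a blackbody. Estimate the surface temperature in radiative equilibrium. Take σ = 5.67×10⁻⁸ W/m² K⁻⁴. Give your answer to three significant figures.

The effective emission temperature is T_e = [S(1−α)/(4σ)]^¼ = 288.3 K.
With N = 1 opaque layers, T_s = (N+1)^(1/4)·T_e = 2^(1/4)·288.3 = 342.8 K.

343 K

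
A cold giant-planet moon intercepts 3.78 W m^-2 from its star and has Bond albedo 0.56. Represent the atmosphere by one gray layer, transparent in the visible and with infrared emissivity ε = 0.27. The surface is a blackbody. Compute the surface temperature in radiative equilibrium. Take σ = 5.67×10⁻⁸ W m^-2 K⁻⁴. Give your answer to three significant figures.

Effective emission temperature (TOA balance): σT_e⁴ = S(1−α)/4 = 0.4158 W m^-2 → T_e = 52.04 K.
For a single slab of emissivity ε, T_s⁴ = 2T_e⁴/(2−ε); thus T_s = 52.04·(1.156)^(1/4) = 53.96 K.

54.0 K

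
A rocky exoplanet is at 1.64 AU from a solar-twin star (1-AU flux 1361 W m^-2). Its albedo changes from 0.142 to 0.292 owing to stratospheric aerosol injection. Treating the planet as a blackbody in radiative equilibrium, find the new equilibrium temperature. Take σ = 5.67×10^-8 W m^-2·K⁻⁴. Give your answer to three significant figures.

199 kelvin

Irradiance scales as 1/d², so S = 1361 W m^-2 × (1/1.64)² = 506.0 W m^-2.
New equilibrium: T₂ = [(1−0.292)·506.0/(4σ)]^(1/4) = 199.4 K.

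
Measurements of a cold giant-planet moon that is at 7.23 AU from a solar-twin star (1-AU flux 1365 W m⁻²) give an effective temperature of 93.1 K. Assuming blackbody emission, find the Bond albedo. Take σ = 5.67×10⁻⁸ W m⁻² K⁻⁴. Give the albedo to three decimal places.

By the inverse-square law, S = 1365/7.23² = 26.11 W m⁻².
From σT⁴ = S(1−α)/4 we invert for α: 1−α = 4σT⁴/S.
4σT⁴ = 4·5.67×10⁻⁸·(93.1)⁴ = 17.04 W m⁻².
Hence α = 1 − 17.04/26.11 = 0.3475.

0.347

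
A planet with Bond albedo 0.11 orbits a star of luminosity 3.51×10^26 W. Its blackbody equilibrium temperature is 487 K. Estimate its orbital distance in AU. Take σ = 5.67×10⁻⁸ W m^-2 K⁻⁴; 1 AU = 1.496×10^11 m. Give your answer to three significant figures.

Required flux: S = 4σT⁴/(1−α) = 14330 W m^-2.
Then d = [L/(4πS)]^(1/2) = 4.414×10^10 m, i.e. 0.2951 AU.

0.295 AU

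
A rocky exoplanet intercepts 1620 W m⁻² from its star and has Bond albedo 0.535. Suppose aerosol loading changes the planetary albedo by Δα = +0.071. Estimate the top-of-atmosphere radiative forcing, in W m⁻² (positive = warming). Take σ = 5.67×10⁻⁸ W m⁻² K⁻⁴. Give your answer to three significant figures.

-28.8 W m⁻²

The change in absorbed flux is Δ[S(1−α)/4] = −SΔα/4 = -28.75 W m⁻².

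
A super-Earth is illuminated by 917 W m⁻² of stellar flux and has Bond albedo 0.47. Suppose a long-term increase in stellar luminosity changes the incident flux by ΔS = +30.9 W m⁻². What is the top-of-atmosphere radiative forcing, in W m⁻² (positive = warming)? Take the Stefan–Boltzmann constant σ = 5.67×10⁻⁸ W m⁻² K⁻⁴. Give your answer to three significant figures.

4.09 W m⁻²

TOA radiative forcing: ΔF = (1−α)ΔS/4 = 0.53·(+30.9)/4 = 4.094 W m⁻².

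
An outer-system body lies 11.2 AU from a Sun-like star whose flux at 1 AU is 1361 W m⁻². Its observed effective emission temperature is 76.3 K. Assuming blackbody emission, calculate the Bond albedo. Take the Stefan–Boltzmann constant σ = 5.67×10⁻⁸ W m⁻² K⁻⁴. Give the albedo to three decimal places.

0.292

Flux at the orbit: S = 1361/(11.2)² = 10.85 W m⁻².
Energy balance: S(1−α)/4 = σT⁴, so 1−α = 4σT⁴/S.
4σT⁴ = 4·5.67×10⁻⁸·(76.3)⁴ = 7.687 W m⁻².
1−α = 7.687/10.85 = 0.7085, so α = 0.2915.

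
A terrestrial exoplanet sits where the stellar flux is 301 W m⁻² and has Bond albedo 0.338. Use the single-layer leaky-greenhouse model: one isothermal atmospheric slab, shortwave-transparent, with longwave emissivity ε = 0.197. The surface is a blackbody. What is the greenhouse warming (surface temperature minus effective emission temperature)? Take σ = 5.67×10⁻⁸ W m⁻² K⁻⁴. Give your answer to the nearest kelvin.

At the top of the atmosphere, σT_e⁴ = S(1−α)/4 = 49.82 W m⁻², giving T_e = 172.2 K.
Surface balance with a leaky layer gives σT_s⁴ = σT_e⁴·2/(2−ε), so T_s = T_e·[2/(2−0.197)]^(1/4) = 176.7 K.
Greenhouse warming: T_s − T_e = 4.522 K.

5 K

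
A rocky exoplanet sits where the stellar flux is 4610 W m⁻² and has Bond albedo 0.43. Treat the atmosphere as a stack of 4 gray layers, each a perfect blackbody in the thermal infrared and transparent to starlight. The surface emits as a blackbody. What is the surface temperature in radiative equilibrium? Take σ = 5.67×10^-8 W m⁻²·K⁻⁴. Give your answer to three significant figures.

OLR = S(1−α)/4 = 656.9 W m⁻²; the top layer radiates at T_e = 328.1 K.
For an N-layer opaque stack, T_s⁴ = (N+1)T_e⁴, hence T_s = (5)^(1/4)×328.1 K = 490.6 K.

491 K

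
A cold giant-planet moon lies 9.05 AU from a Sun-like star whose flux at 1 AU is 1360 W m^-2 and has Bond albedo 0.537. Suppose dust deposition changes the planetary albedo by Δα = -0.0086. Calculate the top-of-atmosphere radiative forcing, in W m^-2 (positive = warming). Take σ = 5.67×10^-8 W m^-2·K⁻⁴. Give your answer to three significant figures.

0.0357 W m^-2

Flux at the orbit: S = 1360/(9.05)² = 16.61 W m^-2.
ΔF = −(S/4)Δα = −(16.61/4)×(-0.0086) = 0.03570 W m^-2.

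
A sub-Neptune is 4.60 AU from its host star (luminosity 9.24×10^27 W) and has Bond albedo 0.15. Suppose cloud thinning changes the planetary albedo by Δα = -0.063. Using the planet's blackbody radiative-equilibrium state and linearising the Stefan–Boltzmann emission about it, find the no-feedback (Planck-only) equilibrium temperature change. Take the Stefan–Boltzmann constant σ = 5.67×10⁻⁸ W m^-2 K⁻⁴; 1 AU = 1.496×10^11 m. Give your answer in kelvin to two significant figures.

d = 4.60 × 1.496×10^11 m = 6.882×10^11 m.
Spreading L over a sphere of radius d: S = 9.24×10^27/(4π·6.88×10^11²) = 1553 W m^-2.
Reference equilibrium: T_e = [S(1−α)/(4σ)]^(1/4) = 276.2 K.
The change in absorbed flux is Δ[S(1−α)/4] = −SΔα/4 = 24.45 W m^-2.
The Planck feedback parameter is 4σT_e³ = 4.778 W m^-2/K.
Hence the no-feedback warming is ΔF/(4σT_e³) = 5.12 K.

5.1 K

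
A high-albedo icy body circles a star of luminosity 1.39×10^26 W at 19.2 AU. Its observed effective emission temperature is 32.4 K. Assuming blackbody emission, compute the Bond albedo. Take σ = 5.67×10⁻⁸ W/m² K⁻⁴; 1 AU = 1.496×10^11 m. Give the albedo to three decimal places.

Orbital distance: d = 19.2 AU = 2.872×10^12 m.
S = L/(4πd²) = 1.341 W/m².
Energy balance: S(1−α)/4 = σT⁴, so 1−α = 4σT⁴/S.
σT⁴ = 0.06248 W/m², so 4σT⁴ = 0.2499 W/m².
Hence α = 1 − 0.2499/1.341 = 0.8136.

0.814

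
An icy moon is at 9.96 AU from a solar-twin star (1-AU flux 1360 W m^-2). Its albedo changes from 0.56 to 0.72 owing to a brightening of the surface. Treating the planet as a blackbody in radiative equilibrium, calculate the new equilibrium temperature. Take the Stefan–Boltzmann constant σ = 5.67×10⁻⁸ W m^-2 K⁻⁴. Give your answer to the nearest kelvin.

64 K

Irradiance scales as 1/d², so S = 1360 W m^-2 × (1/9.96)² = 13.71 W m^-2.
T₂ = [S(1−α₂)/(4σ)]^(1/4) = [13.71·0.28/(4σ)]^(1/4) = 64.14 K.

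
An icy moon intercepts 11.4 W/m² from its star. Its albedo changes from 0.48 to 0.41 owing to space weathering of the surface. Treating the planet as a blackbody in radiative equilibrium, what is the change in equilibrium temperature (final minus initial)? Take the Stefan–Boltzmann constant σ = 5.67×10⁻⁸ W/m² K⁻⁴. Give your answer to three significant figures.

With α = 0.48, T₁ = 71.50 K.
Final:   T₂ = [S(1−0.41)/(4σ)]^(1/4) = 73.80 K.
Change: 73.80 − 71.50 = 2.294 K.

2.29 K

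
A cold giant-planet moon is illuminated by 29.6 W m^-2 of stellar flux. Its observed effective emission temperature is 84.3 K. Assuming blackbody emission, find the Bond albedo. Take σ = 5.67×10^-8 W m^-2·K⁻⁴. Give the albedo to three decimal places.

0.613

Rearranging the radiative balance, α = 1 − 4σT⁴/S.
σT⁴ = 2.863 W m^-2, so 4σT⁴ = 11.45 W m^-2.
Hence α = 1 − 11.45/29.60 = 0.6130.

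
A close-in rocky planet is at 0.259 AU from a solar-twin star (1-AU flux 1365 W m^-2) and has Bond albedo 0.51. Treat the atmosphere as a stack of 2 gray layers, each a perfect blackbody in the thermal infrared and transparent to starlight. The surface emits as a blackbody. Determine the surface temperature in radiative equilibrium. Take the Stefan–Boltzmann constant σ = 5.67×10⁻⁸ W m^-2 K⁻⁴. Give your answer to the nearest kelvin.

603 K

By the inverse-square law, S = 1365/0.259² = 20350 W m^-2.
OLR = S(1−α)/4 = 2493 W m^-2; the top layer radiates at T_e = 457.9 K.
Layer-by-layer balance gives σT_s⁴ = (N+1)σT_e⁴, so T_s = 3^¼·457.9 = 602.6 K.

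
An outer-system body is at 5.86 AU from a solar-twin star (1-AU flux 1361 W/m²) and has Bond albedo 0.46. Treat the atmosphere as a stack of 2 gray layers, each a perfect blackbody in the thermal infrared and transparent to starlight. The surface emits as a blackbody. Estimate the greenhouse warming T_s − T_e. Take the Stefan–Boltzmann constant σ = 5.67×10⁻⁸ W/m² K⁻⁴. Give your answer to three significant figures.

Irradiance scales as 1/d², so S = 1361 W/m² × (1/5.86)² = 39.63 W/m².
The effective emission temperature is T_e = [S(1−α)/(4σ)]^¼ = 98.56 K.
T_s = (N+1)^(1/4)·T_e = 129.7 K.
So the greenhouse effect raises the surface by 129.7 − 98.56 = 31.15 K.

31.2 K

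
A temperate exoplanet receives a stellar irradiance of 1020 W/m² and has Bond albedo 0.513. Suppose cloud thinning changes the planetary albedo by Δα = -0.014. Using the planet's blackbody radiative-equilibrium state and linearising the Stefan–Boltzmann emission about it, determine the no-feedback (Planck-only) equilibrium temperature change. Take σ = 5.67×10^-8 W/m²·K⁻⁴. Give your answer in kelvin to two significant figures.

1.6 K

Reference equilibrium: T_e = [S(1−α)/(4σ)]^(1/4) = 216.3 K.
TOA radiative forcing: ΔF = −S·Δα/4 = −1020·(-0.014)/4 = 3.570 W/m².
Linearising σT⁴ gives d(σT⁴)/dT = 4σT_e³ = 2.296 W/m² per K.
Hence the no-feedback warming is ΔF/(4σT_e³) = 1.55 K.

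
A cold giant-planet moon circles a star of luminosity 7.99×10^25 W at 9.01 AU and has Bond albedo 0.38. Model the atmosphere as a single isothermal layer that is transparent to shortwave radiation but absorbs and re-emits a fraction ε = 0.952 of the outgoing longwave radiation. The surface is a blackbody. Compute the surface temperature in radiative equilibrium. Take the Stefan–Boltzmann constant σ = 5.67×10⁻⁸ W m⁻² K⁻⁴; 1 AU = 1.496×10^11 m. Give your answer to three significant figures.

65.4 K

d = 9.01 × 1.496×10^11 m = 1.348×10^12 m.
Spreading L over a sphere of radius d: S = 7.99×10^25/(4π·1.35×10^12²) = 3.500 W m⁻².
The planet radiates to space at T_e = [S(1−α)/(4σ)]^(1/4) = 55.62 K.
For a single slab of emissivity ε, T_s⁴ = 2T_e⁴/(2−ε); thus T_s = 55.62·(1.908)^(1/4) = 65.37 K.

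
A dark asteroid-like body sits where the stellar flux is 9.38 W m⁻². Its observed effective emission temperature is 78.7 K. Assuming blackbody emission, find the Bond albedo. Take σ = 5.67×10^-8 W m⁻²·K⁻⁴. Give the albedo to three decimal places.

Rearranging the radiative balance, α = 1 − 4σT⁴/S.
σT⁴ = 2.175 W m⁻², so 4σT⁴ = 8.700 W m⁻².
1−α = 8.700/9.380 = 0.9276, so α = 0.0724.

0.072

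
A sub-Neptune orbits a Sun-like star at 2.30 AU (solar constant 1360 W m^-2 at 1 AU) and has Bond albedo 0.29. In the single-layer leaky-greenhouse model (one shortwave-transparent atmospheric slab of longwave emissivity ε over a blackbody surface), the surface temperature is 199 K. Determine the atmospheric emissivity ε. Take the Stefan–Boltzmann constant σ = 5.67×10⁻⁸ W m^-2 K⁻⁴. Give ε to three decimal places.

0.974

By the inverse-square law, S = 1360/2.30² = 257.1 W m^-2.
TOA balance gives T_e = 168.4 K.
Inverting T_s⁴ = 2T_e⁴/(2−ε): (T_e/T_s)⁴ = 0.5132, so ε = 2(1 − 0.5132) = 0.9736.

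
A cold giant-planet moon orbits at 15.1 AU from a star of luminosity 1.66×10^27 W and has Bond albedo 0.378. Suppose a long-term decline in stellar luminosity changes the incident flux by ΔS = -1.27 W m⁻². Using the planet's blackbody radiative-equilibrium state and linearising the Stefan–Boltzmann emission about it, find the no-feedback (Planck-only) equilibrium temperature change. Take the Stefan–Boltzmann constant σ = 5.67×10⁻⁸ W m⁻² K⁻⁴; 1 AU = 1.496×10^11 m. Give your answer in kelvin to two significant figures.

Orbital distance: d = 15.1 AU = 2.259×10^12 m.
Spreading L over a sphere of radius d: S = 1.66×10^27/(4π·2.26×10^12²) = 25.89 W m⁻².
The baseline emission temperature is T_e = 91.79 K.
Only a fraction (1−α) is absorbed and it's spread over 4πR², so ΔF = (1−α)ΔS/4 = -0.1975 W m⁻².
Linearising σT⁴ gives d(σT⁴)/dT = 4σT_e³ = 0.1754 W m⁻² per K.
So ΔT₀ = -0.1975/0.1754 = -1.13 K.

-1.1 K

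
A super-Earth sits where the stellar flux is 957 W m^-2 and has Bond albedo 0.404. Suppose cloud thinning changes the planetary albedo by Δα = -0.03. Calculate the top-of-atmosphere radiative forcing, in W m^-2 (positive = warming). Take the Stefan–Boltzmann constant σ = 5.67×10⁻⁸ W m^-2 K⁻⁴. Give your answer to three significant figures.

7.18 W m^-2

TOA radiative forcing: ΔF = −S·Δα/4 = −957.0·(-0.03)/4 = 7.177 W m^-2.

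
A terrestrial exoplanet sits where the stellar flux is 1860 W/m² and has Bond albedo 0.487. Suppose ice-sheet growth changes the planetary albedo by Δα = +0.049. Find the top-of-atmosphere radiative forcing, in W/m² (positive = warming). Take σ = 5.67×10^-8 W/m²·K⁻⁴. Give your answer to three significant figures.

TOA radiative forcing: ΔF = −S·Δα/4 = −1860·(+0.049)/4 = -22.79 W/m².

-22.8 W/m²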